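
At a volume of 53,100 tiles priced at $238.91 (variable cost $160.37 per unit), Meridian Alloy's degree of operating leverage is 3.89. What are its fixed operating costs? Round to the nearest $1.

$3,098,373

Total contribution margin = 53,100 × $78.54 = $4,170,474.00.
Since DOL = CM ÷ EBIT, EBIT = $4,170,474.00 ÷ 3.89 = $1,072,101.29.
Fixed costs = CM − EBIT = $4,170,474.00 − $1,072,101.29 = $3,098,373.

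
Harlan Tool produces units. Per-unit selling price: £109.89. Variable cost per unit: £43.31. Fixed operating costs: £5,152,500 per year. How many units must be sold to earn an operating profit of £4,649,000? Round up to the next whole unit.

147,214 units

Contribution margin per unit = £109.89 − £43.31 = £66.58.
Required volume = (fixed costs + target profit) ÷ CM = (£5,152,500 + £4,649,000) ÷ £66.58 = 147,213.88, so 147,214 units.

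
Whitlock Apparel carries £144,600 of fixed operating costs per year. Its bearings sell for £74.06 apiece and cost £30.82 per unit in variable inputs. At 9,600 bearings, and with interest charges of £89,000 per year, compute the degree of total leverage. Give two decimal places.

Total contribution margin = 9,600 × £43.24 = £415,104.00.
Subtracting fixed costs: EBIT = £415,104.00 − £144,600 = £270,504.00. Interest = £89,000.00.
DOL = £415,104.00 ÷ £270,504.00 = 1.5346; DFL = £270,504.00 ÷ £181,504.00 = 1.4903.
Combined leverage = 1.5346 × 1.4903 = 2.2870.

2.29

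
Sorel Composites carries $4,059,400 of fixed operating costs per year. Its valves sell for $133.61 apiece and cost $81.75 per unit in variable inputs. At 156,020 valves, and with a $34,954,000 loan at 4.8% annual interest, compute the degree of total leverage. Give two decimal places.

3.44

At 156,020 units, contribution = 156,020 × $51.86 = $8,091,197.20.
Subtracting fixed costs: EBIT = $8,091,197.20 − $4,059,400 = $4,031,797.20. Interest = $1,677,792.00.
DOL = $8,091,197.20 ÷ $4,031,797.20 = 2.0068; DFL = $4,031,797.20 ÷ $2,354,005.20 = 1.7127.
DCL = DOL × DFL = 2.0068 × 1.7127 = 3.4370.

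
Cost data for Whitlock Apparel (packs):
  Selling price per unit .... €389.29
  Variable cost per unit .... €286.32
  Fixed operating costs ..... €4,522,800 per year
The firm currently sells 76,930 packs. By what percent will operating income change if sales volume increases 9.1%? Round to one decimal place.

Contribution at this volume is 76,930 × €102.97 = €7,921,482.10.
EBIT = €7,921,482.10 − €4,522,800 = €3,398,682.10.
So DOL = total CM / EBIT = €7,921,482.10 / €3,398,682.10 = 2.3308.
So EBIT moves 2.3308 × (+9.1%) = +21.2%.

+21.2%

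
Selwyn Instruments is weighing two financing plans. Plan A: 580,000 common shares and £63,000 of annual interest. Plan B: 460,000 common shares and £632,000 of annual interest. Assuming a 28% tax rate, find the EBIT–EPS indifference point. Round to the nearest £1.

£2,813,167

At indifference, (EBIT − 63,000)(1 − t)/580,000 = (EBIT − 632,000)(1 − t)/460,000.
The (1 − t) factor cancels: (EBIT − 63,000) × 460,000 = (EBIT − 632,000) × 580,000.
EBIT × (580,000 − 460,000) = 632,000 × 580,000 − 63,000 × 460,000 = 337,580,000,000, so EBIT = 337,580,000,000 ÷ 120,000 = 2,813,166.67.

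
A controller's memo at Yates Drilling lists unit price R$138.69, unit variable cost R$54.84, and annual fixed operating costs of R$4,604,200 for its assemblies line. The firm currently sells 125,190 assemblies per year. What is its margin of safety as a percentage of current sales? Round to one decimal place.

56.1%

Unit CM = price − variable cost = R$138.69 − R$54.84 = R$83.85. Break-even units = R$4,604,200 ÷ R$83.85 = 54,909.96; break-even revenue = 54,909.96 × R$138.69 = R$7,615,462.11.
Actual sales revenue = 125,190 × R$138.69 = R$17,362,601.10.
Margin of safety = (R$17,362,601.10 − R$7,615,462.11) ÷ R$17,362,601.10 = 56.1%.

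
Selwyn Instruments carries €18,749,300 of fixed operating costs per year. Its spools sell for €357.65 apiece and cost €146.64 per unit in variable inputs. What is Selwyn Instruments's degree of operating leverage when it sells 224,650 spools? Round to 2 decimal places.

1.65

At 224,650 units, contribution = 224,650 × €211.01 = €47,403,396.50.
Subtracting fixed costs: EBIT = €47,403,396.50 − €18,749,300 = €28,654,096.50.
Degree of operating leverage = €47,403,396.50 / €28,654,096.50 = 1.6543.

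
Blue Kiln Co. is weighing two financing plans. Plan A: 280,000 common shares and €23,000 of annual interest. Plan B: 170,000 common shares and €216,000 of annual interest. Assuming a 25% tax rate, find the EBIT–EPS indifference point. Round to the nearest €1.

Set EPS_A = EPS_B: (EBIT − €23,000)(1 − 0.25) ÷ 280,000 = (EBIT − €216,000)(1 − 0.25) ÷ 170,000.
The (1 − t) factor cancels: (EBIT − 23,000) × 170,000 = (EBIT − 216,000) × 280,000.
Solving, EBIT = (216,000·280,000 − 23,000·170,000) / (280,000 − 170,000) = 56,570,000,000 / 110,000 = 514,272.73.

€514,273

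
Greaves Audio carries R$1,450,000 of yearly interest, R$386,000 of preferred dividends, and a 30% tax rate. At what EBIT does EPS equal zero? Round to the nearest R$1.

Grossing the preferred dividend up to pre-tax terms: R$386,000 / (1 − 0.30) = R$551,428.57.
Financial break-even EBIT = interest + D_p ÷ (1 − t) = R$1,450,000 + R$551,428.57 = R$2,001,428.57.

R$2,001,429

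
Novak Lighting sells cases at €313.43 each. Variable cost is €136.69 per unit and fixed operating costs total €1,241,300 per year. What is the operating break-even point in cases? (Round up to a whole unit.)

7,024 cases

Each unit contributes €313.43 − €136.69 = €176.74.
Units to break even: €1,241,300 ÷ €176.74 = 7,023.31, rounded up to 7,024.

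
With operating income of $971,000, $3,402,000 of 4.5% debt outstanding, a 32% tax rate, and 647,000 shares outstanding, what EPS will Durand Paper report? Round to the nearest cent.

Pre-tax income = $971,000 − $153,090.00 = $817,910.00.
After tax at 32%: net income = $817,910.00 × 0.68 = $556,178.80.
EPS = $556,178.80 ÷ 647,000 = $0.86.

$0.86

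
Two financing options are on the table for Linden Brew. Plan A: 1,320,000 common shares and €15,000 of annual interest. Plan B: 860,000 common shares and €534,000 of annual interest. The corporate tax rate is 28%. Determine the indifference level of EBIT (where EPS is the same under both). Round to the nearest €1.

€1,504,304

At indifference, (EBIT − 15,000)(1 − t)/1,320,000 = (EBIT − 534,000)(1 − t)/860,000.
Cancelling (1 − t) and cross-multiplying: 860,000·(EBIT − 15,000) = 1,320,000·(EBIT − 534,000).
EBIT × (1,320,000 − 860,000) = 534,000 × 1,320,000 − 15,000 × 860,000 = 691,980,000,000, so EBIT = 691,980,000,000 ÷ 460,000 = 1,504,304.35.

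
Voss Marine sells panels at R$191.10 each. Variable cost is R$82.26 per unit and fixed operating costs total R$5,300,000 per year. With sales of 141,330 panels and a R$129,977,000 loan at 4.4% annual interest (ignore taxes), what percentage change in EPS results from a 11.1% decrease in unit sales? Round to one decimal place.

Total contribution margin = 141,330 × R$108.84 = R$15,382,357.20.
Subtracting fixed costs: EBIT = R$15,382,357.20 − R$5,300,000 = R$10,082,357.20.
After interest of R$5,718,988.00, pre-tax earnings = R$4,363,369.20.
Degree of combined leverage = contribution ÷ (EBIT − I) = R$15,382,357.20 ÷ R$4,363,369.20 = 3.5253.
EPS therefore changes by 3.5253 × (-11.1%) = -39.1%.

-39.1%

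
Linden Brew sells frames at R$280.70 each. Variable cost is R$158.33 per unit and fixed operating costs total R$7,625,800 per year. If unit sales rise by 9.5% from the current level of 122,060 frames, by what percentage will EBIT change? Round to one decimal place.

Total contribution margin = 122,060 × R$122.37 = R$14,936,482.20.
Operating income = contribution − fixed costs = R$14,936,482.20 − R$7,625,800 = R$7,310,682.20.
DOL = contribution ÷ EBIT = R$14,936,482.20 ÷ R$7,310,682.20 = 2.0431.
So EBIT moves 2.0431 × (+9.5%) = +19.4%.

+19.4%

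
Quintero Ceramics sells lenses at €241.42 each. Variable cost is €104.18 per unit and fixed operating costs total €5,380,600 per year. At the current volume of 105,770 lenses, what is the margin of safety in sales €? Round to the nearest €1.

Contribution margin per unit = €241.42 − €104.18 = €137.24. Break-even units = €5,380,600 ÷ €137.24 = 39,205.77; break-even revenue = 39,205.77 × €241.42 = €9,465,057.21.
Current sales = 105,770 × €241.42 = €25,534,993.40.
Margin of safety = €25,534,993.40 − €9,465,057.21 = €16,069,936.

€16,069,936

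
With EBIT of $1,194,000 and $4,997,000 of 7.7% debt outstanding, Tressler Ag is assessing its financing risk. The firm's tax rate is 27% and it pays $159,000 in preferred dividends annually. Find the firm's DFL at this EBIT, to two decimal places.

Interest = $384,769.00.
Preferred dividends grossed up pre-tax: $159,000 / (1 − 0.27) = $217,808.22.
DFL = EBIT ÷ [EBIT − I − D_p/(1−t)] = $1,194,000 ÷ [$1,194,000 − $384,769.00 − $217,808.22] = $1,194,000 ÷ $591,422.78 = 2.0189.

2.02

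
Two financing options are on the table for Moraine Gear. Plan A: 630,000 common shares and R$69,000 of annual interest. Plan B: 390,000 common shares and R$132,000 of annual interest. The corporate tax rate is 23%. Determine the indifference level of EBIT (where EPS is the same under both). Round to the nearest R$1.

R$234,375

Set EPS_A = EPS_B: (EBIT − R$69,000)(1 − 0.23) ÷ 630,000 = (EBIT − R$132,000)(1 − 0.23) ÷ 390,000.
The (1 − t) factor cancels: (EBIT − 69,000) × 390,000 = (EBIT − 132,000) × 630,000.
EBIT × (630,000 − 390,000) = 132,000 × 630,000 − 69,000 × 390,000 = 56,250,000,000, so EBIT = 56,250,000,000 ÷ 240,000 = 234,375.00.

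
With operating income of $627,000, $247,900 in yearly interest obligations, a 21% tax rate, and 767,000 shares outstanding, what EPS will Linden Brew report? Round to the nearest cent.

$0.39

Interest = $247,900.00, so EBT = $627,000 − $247,900.00 = $379,100.00.
After tax at 21%: net income = $379,100.00 × 0.79 = $299,489.00.
EPS = $299,489.00 ÷ 767,000 = $0.39.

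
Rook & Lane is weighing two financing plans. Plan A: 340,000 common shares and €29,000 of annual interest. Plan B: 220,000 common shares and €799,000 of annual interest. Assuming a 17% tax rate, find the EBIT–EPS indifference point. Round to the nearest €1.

€2,210,667

Set EPS_A = EPS_B: (EBIT − €29,000)(1 − 0.17) ÷ 340,000 = (EBIT − €799,000)(1 − 0.17) ÷ 220,000.
The (1 − t) factor cancels: (EBIT − 29,000) × 220,000 = (EBIT − 799,000) × 340,000.
EBIT × (340,000 − 220,000) = 799,000 × 340,000 − 29,000 × 220,000 = 265,280,000,000, so EBIT = 265,280,000,000 ÷ 120,000 = 2,210,666.67.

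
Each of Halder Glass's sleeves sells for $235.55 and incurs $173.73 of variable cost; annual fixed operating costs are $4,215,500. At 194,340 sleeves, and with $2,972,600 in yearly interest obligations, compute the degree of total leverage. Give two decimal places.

At 194,340 units, contribution = 194,340 × $61.82 = $12,014,098.80.
Subtracting fixed costs: EBIT = $12,014,098.80 − $4,215,500 = $7,798,598.80. Interest = $2,972,600.00.
DOL = $12,014,098.80 ÷ $7,798,598.80 = 1.5405; DFL = $7,798,598.80 ÷ $4,825,998.80 = 1.6160.
DCL = DOL × DFL = 1.5405 × 1.6160 = 2.4894.

2.49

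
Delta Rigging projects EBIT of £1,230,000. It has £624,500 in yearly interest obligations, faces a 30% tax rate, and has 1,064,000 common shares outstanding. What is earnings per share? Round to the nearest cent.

Interest = £624,500.00, so EBT = £1,230,000 − £624,500.00 = £605,500.00.
Net income = £605,500.00 × (1 − 0.30) = £423,850.00.
Per share: £423,850.00 / 1,064,000 shares = £0.40.

£0.40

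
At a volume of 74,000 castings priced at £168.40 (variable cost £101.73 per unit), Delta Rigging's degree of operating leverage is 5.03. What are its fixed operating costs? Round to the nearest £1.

At 74,000 units, contribution = 74,000 × £66.67 = £4,933,580.00.
Since DOL = CM ÷ EBIT, EBIT = £4,933,580.00 ÷ 5.03 = £980,831.01.
And FC = contribution − EBIT = £4,933,580.00 − £980,831.01 = £3,952,749.

£3,952,749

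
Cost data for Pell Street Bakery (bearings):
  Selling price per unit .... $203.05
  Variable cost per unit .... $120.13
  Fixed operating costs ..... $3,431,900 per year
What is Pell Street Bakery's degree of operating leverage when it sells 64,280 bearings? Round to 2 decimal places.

2.81

Total contribution margin = 64,280 × $82.92 = $5,330,097.60.
Subtracting fixed costs: EBIT = $5,330,097.60 − $3,431,900 = $1,898,197.60.
DOL = contribution ÷ EBIT = $5,330,097.60 ÷ $1,898,197.60 = 2.8080.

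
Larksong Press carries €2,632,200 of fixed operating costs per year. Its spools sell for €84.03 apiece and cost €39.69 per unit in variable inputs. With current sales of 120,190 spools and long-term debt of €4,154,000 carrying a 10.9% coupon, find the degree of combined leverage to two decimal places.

Contribution at this volume is 120,190 × €44.34 = €5,329,224.60.
Operating income = contribution − fixed costs = €5,329,224.60 − €2,632,200 = €2,697,024.60. Interest = €452,786.00, so EBIT − I = €2,244,238.60.
Degree of total leverage = total CM / (EBIT − interest) = €5,329,224.60 / €2,244,238.60 = 2.3746.

2.37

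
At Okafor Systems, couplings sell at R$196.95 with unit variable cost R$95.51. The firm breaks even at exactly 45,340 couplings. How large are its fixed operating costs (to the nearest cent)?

R$4,599,289.60

Unit CM = price − variable cost = R$196.95 − R$95.51 = R$101.44.
Since BE = FC / CM, FC = 45,340 × R$101.44 = R$4,599,289.60.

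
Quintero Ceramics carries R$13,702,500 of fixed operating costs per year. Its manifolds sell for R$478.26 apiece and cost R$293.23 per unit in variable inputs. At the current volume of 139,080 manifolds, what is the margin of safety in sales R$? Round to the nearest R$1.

Contribution margin per unit = R$478.26 − R$293.23 = R$185.03. Break-even units = R$13,702,500 ÷ R$185.03 = 74,055.56; break-even revenue = 74,055.56 × R$478.26 = R$35,417,811.44.
Current sales = 139,080 × R$478.26 = R$66,516,400.80.
Margin of safety = R$66,516,400.80 − R$35,417,811.44 = R$31,098,589.

R$31,098,589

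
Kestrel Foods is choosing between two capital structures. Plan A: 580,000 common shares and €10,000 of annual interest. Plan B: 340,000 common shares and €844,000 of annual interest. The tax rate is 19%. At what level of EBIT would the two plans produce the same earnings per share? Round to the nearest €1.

€2,025,500

At indifference, (EBIT − 10,000)(1 − t)/580,000 = (EBIT − 844,000)(1 − t)/340,000.
Cancelling (1 − t) and cross-multiplying: 340,000·(EBIT − 10,000) = 580,000·(EBIT − 844,000).
EBIT × (580,000 − 340,000) = 844,000 × 580,000 − 10,000 × 340,000 = 486,120,000,000, so EBIT = 486,120,000,000 ÷ 240,000 = 2,025,500.00.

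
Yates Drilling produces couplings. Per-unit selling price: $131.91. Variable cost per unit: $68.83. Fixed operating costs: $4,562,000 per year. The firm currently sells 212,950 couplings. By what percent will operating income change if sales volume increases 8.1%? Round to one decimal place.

Contribution at this volume is 212,950 × $63.08 = $13,432,886.00.
EBIT = $13,432,886.00 − $4,562,000 = $8,870,886.00.
Degree of operating leverage = $13,432,886.00 / $8,870,886.00 = 1.5143.
Operating income changes by 1.5143 × +8.1% = +12.3%.

+12.3%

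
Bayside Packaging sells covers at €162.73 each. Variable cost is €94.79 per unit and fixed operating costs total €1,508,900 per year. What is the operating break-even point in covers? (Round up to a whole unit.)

Contribution margin per unit = €162.73 − €94.79 = €67.94.
Units to break even: €1,508,900 ÷ €67.94 = 22,209.30, rounded up to 22,210.

22,210 covers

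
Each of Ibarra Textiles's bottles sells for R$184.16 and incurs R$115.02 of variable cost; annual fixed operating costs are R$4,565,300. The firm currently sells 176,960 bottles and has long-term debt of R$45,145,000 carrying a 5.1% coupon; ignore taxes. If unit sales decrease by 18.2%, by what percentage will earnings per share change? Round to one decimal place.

-41.5%

Contribution at this volume is 176,960 × R$69.14 = R$12,235,014.40.
Operating income = contribution − fixed costs = R$12,235,014.40 − R$4,565,300 = R$7,669,714.40.
Interest = R$2,302,395.00, so EBIT − I = R$5,367,319.40.
DCL = total CM / (EBIT − I) = R$12,235,014.40 / R$5,367,319.40 = 2.2795.
EPS therefore changes by 2.2795 × (-18.2%) = -41.5%.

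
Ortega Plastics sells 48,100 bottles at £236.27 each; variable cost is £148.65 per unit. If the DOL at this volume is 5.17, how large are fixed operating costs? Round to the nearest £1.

Contribution at this volume is 48,100 × £87.62 = £4,214,522.00.
Since DOL = CM ÷ EBIT, EBIT = £4,214,522.00 ÷ 5.17 = £815,188.01.
And FC = contribution − EBIT = £4,214,522.00 − £815,188.01 = £3,399,334.

£3,399,334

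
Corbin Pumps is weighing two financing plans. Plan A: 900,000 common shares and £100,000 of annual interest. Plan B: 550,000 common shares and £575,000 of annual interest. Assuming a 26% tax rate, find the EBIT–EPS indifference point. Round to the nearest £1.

£1,321,429

At indifference, (EBIT − 100,000)(1 − t)/900,000 = (EBIT − 575,000)(1 − t)/550,000.
Cancelling (1 − t) and cross-multiplying: 550,000·(EBIT − 100,000) = 900,000·(EBIT − 575,000).
EBIT × (900,000 − 550,000) = 575,000 × 900,000 − 100,000 × 550,000 = 462,500,000,000, so EBIT = 462,500,000,000 ÷ 350,000 = 1,321,428.57.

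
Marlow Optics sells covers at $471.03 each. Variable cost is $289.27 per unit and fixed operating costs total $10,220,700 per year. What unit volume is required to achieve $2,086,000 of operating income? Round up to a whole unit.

Contribution margin per unit = $471.03 − $289.27 = $181.76.
Need Q such that Q × $181.76 − $10,220,700 = $2,086,000, i.e. Q = $12,306,700 / $181.76 = 67,708.52 → 67,709.

67,709 covers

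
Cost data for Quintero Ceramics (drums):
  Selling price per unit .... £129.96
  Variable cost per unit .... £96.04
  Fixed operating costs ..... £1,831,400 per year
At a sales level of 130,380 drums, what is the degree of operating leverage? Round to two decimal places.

At 130,380 units, contribution = 130,380 × £33.92 = £4,422,489.60.
Subtracting fixed costs: EBIT = £4,422,489.60 − £1,831,400 = £2,591,089.60.
So DOL = total CM / EBIT = £4,422,489.60 / £2,591,089.60 = 1.7068.

1.71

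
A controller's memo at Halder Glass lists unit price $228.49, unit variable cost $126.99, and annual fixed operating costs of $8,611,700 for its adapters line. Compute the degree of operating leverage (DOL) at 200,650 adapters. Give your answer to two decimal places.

Total contribution margin = 200,650 × $101.50 = $20,365,975.00.
Operating income = contribution − fixed costs = $20,365,975.00 − $8,611,700 = $11,754,275.00.
DOL = contribution ÷ EBIT = $20,365,975.00 ÷ $11,754,275.00 = 1.7326.

1.73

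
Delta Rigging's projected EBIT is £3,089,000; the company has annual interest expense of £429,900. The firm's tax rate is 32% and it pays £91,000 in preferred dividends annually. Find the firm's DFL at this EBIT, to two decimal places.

Interest = £429,900.00.
Preferred dividends grossed up pre-tax: £91,000 / (1 − 0.32) = £133,823.53.
DFL = EBIT ÷ [EBIT − I − D_p/(1−t)] = £3,089,000 ÷ [£3,089,000 − £429,900.00 − £133,823.53] = £3,089,000 ÷ £2,525,276.47 = 1.2232.

1.22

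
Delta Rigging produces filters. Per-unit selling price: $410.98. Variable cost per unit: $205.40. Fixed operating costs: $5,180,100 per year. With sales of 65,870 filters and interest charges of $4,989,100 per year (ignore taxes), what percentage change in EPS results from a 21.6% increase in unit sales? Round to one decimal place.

Contribution at this volume is 65,870 × $205.58 = $13,541,554.60.
EBIT = $13,541,554.60 − $5,180,100 = $8,361,454.60.
Interest = $4,989,100.00, so EBIT − I = $3,372,354.60.
Degree of combined leverage = contribution ÷ (EBIT − I) = $13,541,554.60 ÷ $3,372,354.60 = 4.0155.
EPS therefore changes by 4.0155 × (+21.6%) = +86.7%.

+86.7%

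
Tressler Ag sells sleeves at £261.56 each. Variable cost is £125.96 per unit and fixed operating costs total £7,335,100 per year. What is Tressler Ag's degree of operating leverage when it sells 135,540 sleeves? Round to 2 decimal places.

At 135,540 units, contribution = 135,540 × £135.60 = £18,379,224.00.
Subtracting fixed costs: EBIT = £18,379,224.00 − £7,335,100 = £11,044,124.00.
So DOL = total CM / EBIT = £18,379,224.00 / £11,044,124.00 = 1.6642.

1.66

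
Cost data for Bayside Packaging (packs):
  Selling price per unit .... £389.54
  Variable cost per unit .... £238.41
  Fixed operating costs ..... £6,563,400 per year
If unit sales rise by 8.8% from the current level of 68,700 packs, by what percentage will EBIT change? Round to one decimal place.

+23.9%

At 68,700 units, contribution = 68,700 × £151.13 = £10,382,631.00.
Operating income = contribution − fixed costs = £10,382,631.00 − £6,563,400 = £3,819,231.00.
So DOL = total CM / EBIT = £10,382,631.00 / £3,819,231.00 = 2.7185.
%ΔEBIT = DOL × %ΔSales = 2.7185 × +8.8% = +23.9%.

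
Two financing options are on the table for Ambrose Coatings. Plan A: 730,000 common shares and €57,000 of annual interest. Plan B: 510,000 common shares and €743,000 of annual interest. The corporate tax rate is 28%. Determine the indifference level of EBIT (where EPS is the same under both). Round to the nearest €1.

€2,333,273

At indifference, (EBIT − 57,000)(1 − t)/730,000 = (EBIT − 743,000)(1 − t)/510,000.
The (1 − t) factor cancels: (EBIT − 57,000) × 510,000 = (EBIT − 743,000) × 730,000.
Solving, EBIT = (743,000·730,000 − 57,000·510,000) / (730,000 − 510,000) = 513,320,000,000 / 220,000 = 2,333,272.73.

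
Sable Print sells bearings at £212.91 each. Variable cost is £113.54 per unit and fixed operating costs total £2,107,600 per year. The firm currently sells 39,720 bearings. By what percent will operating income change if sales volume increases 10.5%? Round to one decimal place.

Total contribution margin = 39,720 × £99.37 = £3,946,976.40.
EBIT = £3,946,976.40 − £2,107,600 = £1,839,376.40.
Degree of operating leverage = £3,946,976.40 / £1,839,376.40 = 2.1458.
%ΔEBIT = DOL × %ΔSales = 2.1458 × +10.5% = +22.5%.

+22.5%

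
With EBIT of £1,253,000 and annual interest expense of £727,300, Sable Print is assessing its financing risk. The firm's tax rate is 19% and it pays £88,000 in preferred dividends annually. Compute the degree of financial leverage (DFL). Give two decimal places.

Annual interest charges come to £727,300.00.
Pre-tax preferred-dividend burden = £88,000 ÷ (1 − 0.19) = £108,641.98.
DFL = EBIT ÷ [EBIT − I − D_p/(1−t)] = £1,253,000 ÷ [£1,253,000 − £727,300.00 − £108,641.98] = £1,253,000 ÷ £417,058.02 = 3.0044.

3.00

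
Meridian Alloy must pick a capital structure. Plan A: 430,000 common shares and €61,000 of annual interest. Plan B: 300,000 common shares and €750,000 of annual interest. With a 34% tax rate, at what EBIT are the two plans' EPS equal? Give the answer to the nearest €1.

€2,340,000

At indifference, (EBIT − 61,000)(1 − t)/430,000 = (EBIT − 750,000)(1 − t)/300,000.
Cancelling (1 − t) and cross-multiplying: 300,000·(EBIT − 61,000) = 430,000·(EBIT − 750,000).
Solving, EBIT = (750,000·430,000 − 61,000·300,000) / (430,000 − 300,000) = 304,200,000,000 / 130,000 = 2,340,000.00.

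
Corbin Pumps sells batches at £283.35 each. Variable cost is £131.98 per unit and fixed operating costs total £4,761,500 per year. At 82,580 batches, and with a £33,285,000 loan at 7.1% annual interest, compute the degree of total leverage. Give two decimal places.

2.33

Contribution at this volume is 82,580 × £151.37 = £12,500,134.60.
Subtracting fixed costs: EBIT = £12,500,134.60 − £4,761,500 = £7,738,634.60. Interest = £2,363,235.00.
DOL = £12,500,134.60 ÷ £7,738,634.60 = 1.6153; DFL = £7,738,634.60 ÷ £5,375,399.60 = 1.4396.
Combined leverage = 1.6153 × 1.4396 = 2.3254.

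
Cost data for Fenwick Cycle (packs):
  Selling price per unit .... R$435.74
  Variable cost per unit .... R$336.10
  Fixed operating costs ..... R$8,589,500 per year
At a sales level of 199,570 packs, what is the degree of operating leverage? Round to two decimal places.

Total contribution margin = 199,570 × R$99.64 = R$19,885,154.80.
Operating income = contribution − fixed costs = R$19,885,154.80 − R$8,589,500 = R$11,295,654.80.
So DOL = total CM / EBIT = R$19,885,154.80 / R$11,295,654.80 = 1.7604.

1.76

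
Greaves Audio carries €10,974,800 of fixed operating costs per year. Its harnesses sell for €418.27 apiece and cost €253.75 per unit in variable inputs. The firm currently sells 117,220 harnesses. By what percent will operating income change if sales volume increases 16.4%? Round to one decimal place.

+38.1%

Total contribution margin = 117,220 × €164.52 = €19,285,034.40.
Subtracting fixed costs: EBIT = €19,285,034.40 − €10,974,800 = €8,310,234.40.
DOL = contribution ÷ EBIT = €19,285,034.40 ÷ €8,310,234.40 = 2.3206.
%ΔEBIT = DOL × %ΔSales = 2.3206 × +16.4% = +38.1%.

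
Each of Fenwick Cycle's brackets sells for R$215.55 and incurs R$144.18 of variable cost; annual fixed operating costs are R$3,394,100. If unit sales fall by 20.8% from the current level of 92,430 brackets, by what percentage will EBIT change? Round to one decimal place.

Total contribution margin = 92,430 × R$71.37 = R$6,596,729.10.
Subtracting fixed costs: EBIT = R$6,596,729.10 − R$3,394,100 = R$3,202,629.10.
DOL = contribution ÷ EBIT = R$6,596,729.10 ÷ R$3,202,629.10 = 2.0598.
%ΔEBIT = DOL × %ΔSales = 2.0598 × -20.8% = -42.8%.

-42.8%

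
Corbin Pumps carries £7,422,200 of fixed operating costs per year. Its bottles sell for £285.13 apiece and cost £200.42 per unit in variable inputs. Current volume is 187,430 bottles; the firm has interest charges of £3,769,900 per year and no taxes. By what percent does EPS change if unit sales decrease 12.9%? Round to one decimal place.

-43.7%

At 187,430 units, contribution = 187,430 × £84.71 = £15,877,195.30.
Operating income = contribution − fixed costs = £15,877,195.30 − £7,422,200 = £8,454,995.30.
After interest of £3,769,900.00, pre-tax earnings = £4,685,095.30.
DCL = total CM / (EBIT − I) = £15,877,195.30 / £4,685,095.30 = 3.3889.
EPS therefore changes by 3.3889 × (-12.9%) = -43.7%.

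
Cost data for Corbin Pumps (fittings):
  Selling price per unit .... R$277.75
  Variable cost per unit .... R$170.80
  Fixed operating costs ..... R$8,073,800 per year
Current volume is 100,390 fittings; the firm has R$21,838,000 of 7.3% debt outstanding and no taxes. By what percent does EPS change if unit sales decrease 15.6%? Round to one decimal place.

-156.7%

Contribution at this volume is 100,390 × R$106.95 = R$10,736,710.50.
Operating income = contribution − fixed costs = R$10,736,710.50 − R$8,073,800 = R$2,662,910.50.
After interest of R$1,594,174.00, pre-tax earnings = R$1,068,736.50.
DCL = total CM / (EBIT − I) = R$10,736,710.50 / R$1,068,736.50 = 10.0462.
EPS therefore changes by 10.0462 × (-15.6%) = -156.7%.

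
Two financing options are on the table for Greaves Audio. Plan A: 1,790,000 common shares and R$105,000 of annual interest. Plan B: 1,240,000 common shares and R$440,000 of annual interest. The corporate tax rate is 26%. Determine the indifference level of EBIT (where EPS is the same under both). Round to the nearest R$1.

At indifference, (EBIT − 105,000)(1 − t)/1,790,000 = (EBIT − 440,000)(1 − t)/1,240,000.
Cancelling (1 − t) and cross-multiplying: 1,240,000·(EBIT − 105,000) = 1,790,000·(EBIT − 440,000).
Solving, EBIT = (440,000·1,790,000 − 105,000·1,240,000) / (1,790,000 − 1,240,000) = 657,400,000,000 / 550,000 = 1,195,272.73.

R$1,195,273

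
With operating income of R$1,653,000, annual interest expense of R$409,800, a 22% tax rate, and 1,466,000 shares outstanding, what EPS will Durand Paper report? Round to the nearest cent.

Interest = R$409,800.00, so EBT = R$1,653,000 − R$409,800.00 = R$1,243,200.00.
Net income = R$1,243,200.00 × (1 − 0.22) = R$969,696.00.
Per share: R$969,696.00 / 1,466,000 shares = R$0.66.

R$0.66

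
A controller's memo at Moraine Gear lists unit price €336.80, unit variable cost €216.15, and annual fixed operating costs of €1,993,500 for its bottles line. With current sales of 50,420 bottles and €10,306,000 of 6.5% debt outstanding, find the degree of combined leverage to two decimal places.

At 50,420 units, contribution = 50,420 × €120.65 = €6,083,173.00.
Subtracting fixed costs: EBIT = €6,083,173.00 − €1,993,500 = €4,089,673.00. Interest = €669,890.00, so EBIT − I = €3,419,783.00.
Degree of total leverage = total CM / (EBIT − interest) = €6,083,173.00 / €3,419,783.00 = 1.7788.

1.78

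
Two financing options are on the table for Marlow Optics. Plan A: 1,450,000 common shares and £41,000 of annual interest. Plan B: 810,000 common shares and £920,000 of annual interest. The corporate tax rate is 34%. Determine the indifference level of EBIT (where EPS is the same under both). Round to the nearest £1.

At indifference, (EBIT − 41,000)(1 − t)/1,450,000 = (EBIT − 920,000)(1 − t)/810,000.
Cancelling (1 − t) and cross-multiplying: 810,000·(EBIT − 41,000) = 1,450,000·(EBIT − 920,000).
EBIT × (1,450,000 − 810,000) = 920,000 × 1,450,000 − 41,000 × 810,000 = 1,300,790,000,000, so EBIT = 1,300,790,000,000 ÷ 640,000 = 2,032,484.38.

£2,032,484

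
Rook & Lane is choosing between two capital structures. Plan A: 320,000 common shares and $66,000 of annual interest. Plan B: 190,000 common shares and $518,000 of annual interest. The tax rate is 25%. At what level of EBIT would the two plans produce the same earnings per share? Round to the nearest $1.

At indifference, (EBIT − 66,000)(1 − t)/320,000 = (EBIT − 518,000)(1 − t)/190,000.
The (1 − t) factor cancels: (EBIT − 66,000) × 190,000 = (EBIT − 518,000) × 320,000.
Solving, EBIT = (518,000·320,000 − 66,000·190,000) / (320,000 − 190,000) = 153,220,000,000 / 130,000 = 1,178,615.38.

$1,178,615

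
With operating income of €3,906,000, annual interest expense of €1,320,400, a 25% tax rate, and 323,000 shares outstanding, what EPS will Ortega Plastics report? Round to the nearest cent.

Pre-tax income = €3,906,000 − €1,320,400.00 = €2,585,600.00.
After tax at 25%: net income = €2,585,600.00 × 0.75 = €1,939,200.00.
Per share: €1,939,200.00 / 323,000 shares = €6.00.

€6.00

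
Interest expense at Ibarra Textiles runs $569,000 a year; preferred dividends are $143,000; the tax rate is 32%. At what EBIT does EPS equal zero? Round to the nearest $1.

$779,294

Preferred dividends are paid after tax, so their pre-tax equivalent is $143,000 ÷ (1 − 0.32) = $210,294.12.
Financial break-even EBIT = interest + D_p ÷ (1 − t) = $569,000 + $210,294.12 = $779,294.12.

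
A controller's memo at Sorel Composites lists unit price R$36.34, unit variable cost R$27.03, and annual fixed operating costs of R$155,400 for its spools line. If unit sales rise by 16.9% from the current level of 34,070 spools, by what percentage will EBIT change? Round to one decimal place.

+33.1%

At 34,070 units, contribution = 34,070 × R$9.31 = R$317,191.70.
Subtracting fixed costs: EBIT = R$317,191.70 − R$155,400 = R$161,791.70.
So DOL = total CM / EBIT = R$317,191.70 / R$161,791.70 = 1.9605.
So EBIT moves 1.9605 × (+16.9%) = +33.1%.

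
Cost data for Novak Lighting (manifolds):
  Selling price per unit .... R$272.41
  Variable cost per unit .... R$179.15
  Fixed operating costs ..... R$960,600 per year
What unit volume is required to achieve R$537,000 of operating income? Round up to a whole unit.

Contribution margin per unit = R$272.41 − R$179.15 = R$93.26.
Need Q such that Q × R$93.26 − R$960,600 = R$537,000, i.e. Q = R$1,497,600 / R$93.26 = 16,058.33 → 16,059.

16,059 manifolds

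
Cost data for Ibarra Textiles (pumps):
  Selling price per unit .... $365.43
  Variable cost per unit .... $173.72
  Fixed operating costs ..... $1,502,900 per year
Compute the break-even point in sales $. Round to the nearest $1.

$2,864,768

Contribution margin per unit = $365.43 − $173.72 = $191.71, a CM ratio of $191.71 ÷ $365.43 = 0.5246.
Break-even sales = FC ÷ CM ratio = $1,502,900 × $365.43 / $191.71 = $2,864,768.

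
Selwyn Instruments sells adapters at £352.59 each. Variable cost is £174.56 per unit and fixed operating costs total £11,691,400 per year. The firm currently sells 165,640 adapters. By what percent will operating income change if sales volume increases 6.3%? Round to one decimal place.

At 165,640 units, contribution = 165,640 × £178.03 = £29,488,889.20.
EBIT = £29,488,889.20 − £11,691,400 = £17,797,489.20.
DOL = contribution ÷ EBIT = £29,488,889.20 ÷ £17,797,489.20 = 1.6569.
Operating income changes by 1.6569 × +6.3% = +10.4%.

+10.4%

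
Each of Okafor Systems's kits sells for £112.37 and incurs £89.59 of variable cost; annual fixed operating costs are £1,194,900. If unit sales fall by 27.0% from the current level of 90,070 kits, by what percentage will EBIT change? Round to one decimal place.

Contribution at this volume is 90,070 × £22.78 = £2,051,794.60.
Operating income = contribution − fixed costs = £2,051,794.60 − £1,194,900 = £856,894.60.
DOL = contribution ÷ EBIT = £2,051,794.60 ÷ £856,894.60 = 2.3945.
So EBIT moves 2.3945 × (-27.0%) = -64.7%.

-64.7%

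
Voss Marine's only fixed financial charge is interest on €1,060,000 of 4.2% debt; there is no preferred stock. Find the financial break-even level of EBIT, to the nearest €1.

€44,520

Annual interest = 4.2% × €1,060,000 = €44,520.00.
With no preferred dividends, EPS = 0 when EBIT exactly covers interest, so the financial break-even EBIT is €44,520.00.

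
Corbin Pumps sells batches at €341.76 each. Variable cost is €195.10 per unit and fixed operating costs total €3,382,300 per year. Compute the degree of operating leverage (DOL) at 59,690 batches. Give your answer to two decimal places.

1.63

At 59,690 units, contribution = 59,690 × €146.66 = €8,754,135.40.
EBIT = €8,754,135.40 − €3,382,300 = €5,371,835.40.
So DOL = total CM / EBIT = €8,754,135.40 / €5,371,835.40 = 1.6296.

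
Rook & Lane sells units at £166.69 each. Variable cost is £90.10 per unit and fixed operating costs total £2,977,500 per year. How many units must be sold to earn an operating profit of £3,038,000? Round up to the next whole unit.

78,542 units

Unit CM = price − variable cost = £166.69 − £90.10 = £76.59.
Need Q such that Q × £76.59 − £2,977,500 = £3,038,000, i.e. Q = £6,015,500 / £76.59 = 78,541.59 → 78,542.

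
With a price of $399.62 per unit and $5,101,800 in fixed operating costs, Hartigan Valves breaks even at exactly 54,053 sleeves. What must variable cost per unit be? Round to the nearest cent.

$305.23

Contribution per unit must be FC / Q = $5,101,800 / 54,053 = $94.3851.
Variable cost per unit = $399.62 − $94.3851 = $305.23.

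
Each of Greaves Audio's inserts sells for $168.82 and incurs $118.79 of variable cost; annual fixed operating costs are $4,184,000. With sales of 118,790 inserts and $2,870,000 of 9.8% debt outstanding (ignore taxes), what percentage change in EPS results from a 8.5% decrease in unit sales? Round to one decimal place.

-34.2%

Total contribution margin = 118,790 × $50.03 = $5,943,063.70.
Subtracting fixed costs: EBIT = $5,943,063.70 − $4,184,000 = $1,759,063.70.
Interest = $281,260.00, so EBIT − I = $1,477,803.70.
Degree of combined leverage = contribution ÷ (EBIT − I) = $5,943,063.70 ÷ $1,477,803.70 = 4.0216.
%ΔEPS = DCL × %ΔSales = 4.0216 × -8.5% = -34.2%.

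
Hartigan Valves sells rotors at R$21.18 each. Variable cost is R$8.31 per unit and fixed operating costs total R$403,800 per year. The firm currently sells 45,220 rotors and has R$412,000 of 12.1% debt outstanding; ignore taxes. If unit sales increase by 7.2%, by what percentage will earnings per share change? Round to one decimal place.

At 45,220 units, contribution = 45,220 × R$12.87 = R$581,981.40.
Subtracting fixed costs: EBIT = R$581,981.40 − R$403,800 = R$178,181.40.
After interest of R$49,852.00, pre-tax earnings = R$128,329.40.
DCL = total CM / (EBIT − I) = R$581,981.40 / R$128,329.40 = 4.5351.
EPS therefore changes by 4.5351 × (+7.2%) = +32.7%.

+32.7%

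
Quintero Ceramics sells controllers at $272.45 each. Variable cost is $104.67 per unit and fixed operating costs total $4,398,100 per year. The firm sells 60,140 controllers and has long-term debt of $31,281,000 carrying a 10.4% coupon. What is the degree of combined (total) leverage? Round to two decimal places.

4.14

Total contribution margin = 60,140 × $167.78 = $10,090,289.20.
EBIT = $10,090,289.20 − $4,398,100 = $5,692,189.20. Interest = $3,253,224.00, so EBIT − I = $2,438,965.20.
Degree of total leverage = total CM / (EBIT − interest) = $10,090,289.20 / $2,438,965.20 = 4.1371.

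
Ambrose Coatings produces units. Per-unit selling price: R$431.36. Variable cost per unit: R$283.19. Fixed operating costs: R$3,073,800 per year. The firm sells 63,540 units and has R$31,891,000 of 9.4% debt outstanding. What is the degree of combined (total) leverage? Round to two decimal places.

At 63,540 units, contribution = 63,540 × R$148.17 = R$9,414,721.80.
Operating income = contribution − fixed costs = R$9,414,721.80 − R$3,073,800 = R$6,340,921.80. Interest = R$2,997,754.00, so EBIT − I = R$3,343,167.80.
DCL = contribution ÷ (EBIT − I) = R$9,414,721.80 ÷ R$3,343,167.80 = 2.8161.

2.82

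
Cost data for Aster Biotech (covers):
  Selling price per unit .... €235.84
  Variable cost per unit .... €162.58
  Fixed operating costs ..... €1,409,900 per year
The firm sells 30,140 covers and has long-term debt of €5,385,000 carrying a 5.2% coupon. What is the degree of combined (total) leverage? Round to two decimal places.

At 30,140 units, contribution = 30,140 × €73.26 = €2,208,056.40.
Subtracting fixed costs: EBIT = €2,208,056.40 − €1,409,900 = €798,156.40. Interest = €280,020.00, so EBIT − I = €518,136.40.
Degree of total leverage = total CM / (EBIT − interest) = €2,208,056.40 / €518,136.40 = 4.2615.

4.26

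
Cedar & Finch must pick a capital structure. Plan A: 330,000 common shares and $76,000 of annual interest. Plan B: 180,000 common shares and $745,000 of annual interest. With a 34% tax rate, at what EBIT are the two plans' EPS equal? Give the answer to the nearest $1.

$1,547,800

At indifference, (EBIT − 76,000)(1 − t)/330,000 = (EBIT − 745,000)(1 − t)/180,000.
The (1 − t) factor cancels: (EBIT − 76,000) × 180,000 = (EBIT − 745,000) × 330,000.
EBIT × (330,000 − 180,000) = 745,000 × 330,000 − 76,000 × 180,000 = 232,170,000,000, so EBIT = 232,170,000,000 ÷ 150,000 = 1,547,800.00.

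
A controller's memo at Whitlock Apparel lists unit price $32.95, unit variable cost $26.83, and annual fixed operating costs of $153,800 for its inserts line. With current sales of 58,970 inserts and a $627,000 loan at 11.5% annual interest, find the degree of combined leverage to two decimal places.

2.67

Total contribution margin = 58,970 × $6.12 = $360,896.40.
EBIT = $360,896.40 − $153,800 = $207,096.40. Interest = $72,105.00, so EBIT − I = $134,991.40.
DCL = contribution ÷ (EBIT − I) = $360,896.40 ÷ $134,991.40 = 2.6735.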